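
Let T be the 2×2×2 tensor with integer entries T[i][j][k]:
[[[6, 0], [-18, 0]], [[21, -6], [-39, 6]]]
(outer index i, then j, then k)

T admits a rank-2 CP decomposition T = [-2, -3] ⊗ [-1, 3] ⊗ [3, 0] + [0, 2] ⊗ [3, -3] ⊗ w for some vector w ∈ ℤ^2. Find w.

w = [2, -1]

Subtract the known terms from T to get the rank-1 residual R = [0, 2] ⊗ [3, -3] ⊗ w, so R[i,j,k] = a[i]·b[j]·w[k]. Pick indices with nonzero a[1]·b[0] = (2)·(3) = 6. Only the fibre through (1,0,·) is needed: R[1,0,:] = T[1,0,:] − Σₗ aₗ[1]bₗ[0]cₗ = [21, -6] − (-3)·(-1)·[3, 0] = [12, -6]. Then w[k] = R[1,0,k] / 6 for each k, giving w = [12, -6] / 6 = [2, -1].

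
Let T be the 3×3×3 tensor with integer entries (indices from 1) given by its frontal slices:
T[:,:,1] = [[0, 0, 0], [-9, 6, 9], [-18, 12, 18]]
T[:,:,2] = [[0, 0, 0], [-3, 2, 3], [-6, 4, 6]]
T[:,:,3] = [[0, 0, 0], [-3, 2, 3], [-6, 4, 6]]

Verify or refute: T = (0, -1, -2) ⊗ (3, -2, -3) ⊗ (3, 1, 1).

Reconstruct entrywise from the claimed factors. For example, T[2,1,3] = -3 and Σₗ aₗ[2]bₗ[1]cₗ[3] = (-1)·(3)·(1) = -3; checking all 27 entries, every one matches. The claim holds.

Yes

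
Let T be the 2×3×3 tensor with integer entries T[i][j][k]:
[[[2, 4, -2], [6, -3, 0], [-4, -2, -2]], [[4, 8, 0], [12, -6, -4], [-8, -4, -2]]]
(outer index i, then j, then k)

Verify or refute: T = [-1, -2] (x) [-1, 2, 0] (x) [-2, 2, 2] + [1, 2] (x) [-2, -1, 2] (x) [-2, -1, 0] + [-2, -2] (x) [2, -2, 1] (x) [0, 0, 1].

Yes

Reconstruct entrywise from the claimed factors. For example, T[1,2,0] = -8 and Σₗ aₗ[1]bₗ[2]cₗ[0] = (-2)·(0)·(-2) + (2)·(2)·(-2) + (-2)·(1)·(0) = -8; checking all 18 entries, every one matches. The claim holds.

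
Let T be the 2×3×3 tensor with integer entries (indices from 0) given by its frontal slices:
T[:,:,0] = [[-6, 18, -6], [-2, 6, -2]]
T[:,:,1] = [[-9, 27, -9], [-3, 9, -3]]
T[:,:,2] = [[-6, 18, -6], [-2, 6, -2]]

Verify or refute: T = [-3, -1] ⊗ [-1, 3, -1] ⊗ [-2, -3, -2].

Yes

Reconstruct entrywise from the claimed factors. For example, T[1,0,0] = -2 and Σₗ aₗ[1]bₗ[0]cₗ[0] = (-1)·(-1)·(-2) = -2; checking all 18 entries, every one matches. The claim holds.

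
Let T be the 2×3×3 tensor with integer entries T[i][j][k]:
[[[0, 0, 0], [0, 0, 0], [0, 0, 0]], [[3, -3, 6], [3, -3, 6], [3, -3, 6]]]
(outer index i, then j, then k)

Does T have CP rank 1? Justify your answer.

If T = a ⊗ b ⊗ c then every fibre of T is a multiple of the corresponding factor, so read the factors off the fibres through the nonzero entry T[1,0,0] = 3.
The mode-1 fibre T[:,0,0] = [0, 3] gives a = (0, 1) (primitive direction); the mode-2 fibre T[1,:,0] = [3, 3, 3] gives b = (1, 1, 1); then c[k] = T[1,0,k] / (a[1]·b[0]) = [3, -3, 6] / 1 = (3, -3, 6).
Expanding (0, 1) ⊗ (1, 1, 1) ⊗ (3, -3, 6) reproduces all 18 entries of T, so T = (0, 1) ⊗ (1, 1, 1) ⊗ (3, -3, 6) and rank(T) ≤ 1.
Equivalently every frontal slice T[:,:,k] is c[k] times the rank-1 matrix (0, 1) ⊗ (1, 1, 1). So T has rank 1 (it is nonzero).

Yes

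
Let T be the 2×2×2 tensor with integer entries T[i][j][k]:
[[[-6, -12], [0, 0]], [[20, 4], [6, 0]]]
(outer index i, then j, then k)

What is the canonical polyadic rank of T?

2

Lower bound: the mode-3 unfolding of T (rows indexed by k, columns by (i,j) = (0,0), (0,1), (1,0), (1,1)) is [[-6, 0, 20, 6], [-12, 0, 4, 0]].
There the 2×2 minor on rows k ∈ {0, 1}, columns (i,j) ∈ {(0,0), (1,0)} is det [[-6, 20], [-12, 4]] = 216 ≠ 0, so this unfolding has rank ≥ 2; CP rank is at least every unfolding rank, so rank(T) ≥ 2. (Unfolding ranks only ever bound the CP rank from below — rank(T) can be strictly larger than all of them — so the matching upper bound has to come from an explicit 2-term decomposition.)
Upper bound — finding two terms. Write S_k = T[:,:,k] for the frontal slices: S₀ = [[-6, 0], [20, 6]], S₁ = [[-12, 0], [4, 0]].
If T = a₁ ⊗ b₁ ⊗ c₁ + a₂ ⊗ b₂ ⊗ c₂ then each S_k = c₁[k]·a₁b₁ᵀ + c₂[k]·a₂b₂ᵀ. S₀ and S₁ are linearly independent, so a₁b₁ᵀ and a₂b₂ᵀ must span the same plane of matrices: they are the rank-1 matrices of the form x·S₀ + y·S₁.
det(x·S₀ + y·S₁) is −36·x² − 72·xy = (-36)·(x + 2·y)(x), vanishing at (x:y) = (2:-1) and (0:1).
M₁ = 2·S₀ − S₁ = [[0, 0], [36, 12]] = 12·[0, 1][3, 1]ᵀ and M₂ = S₁ = [[-12, 0], [4, 0]] = (-4)·[3, -1][1, 0]ᵀ, so take a₁ = [0, 1], b₁ = [3, 1], a₂ = [3, -1], b₂ = [1, 0].
Each slice is an integer combination of E₁ = a₁b₁ᵀ and E₂ = a₂b₂ᵀ: S₀ = 6·E₁ − 2·E₂, S₁ = −4·E₂; reading off coefficients, c₁ = [6, 0] and c₂ = [-2, -4].
Hence T = [0, 1] ⊗ [3, 1] ⊗ [6, 0] + [3, -1] ⊗ [1, 0] ⊗ [-2, -4], so rank(T) ≤ 2.
These bounds meet, so rank(T) = 2.
Check entry T[1,0,1] = 4: (1)·(3)·(0) + (-1)·(1)·(-4) = 4.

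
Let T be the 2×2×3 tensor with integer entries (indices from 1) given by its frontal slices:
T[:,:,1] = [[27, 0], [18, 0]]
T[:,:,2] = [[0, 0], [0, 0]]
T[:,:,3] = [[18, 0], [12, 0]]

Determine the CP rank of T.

Lower bound: T ≠ 0 (e.g. T[1,1,1] = 27), so rank(T) ≥ 1.
Upper bound: the mode-1 fibre T[:,1,1] = [27, 18] gives a = [3, 2] (primitive direction); the mode-2 fibre T[1,:,1] = [27, 0] gives b = [1, 0]; then c[k] = T[1,1,k] / (a[1]·b[1]) = [27, 0, 18] / 3 = [9, 0, 6].
Expanding [3, 2] ⊗ [1, 0] ⊗ [9, 0, 6] reproduces all 12 entries of T, so T = [3, 2] ⊗ [1, 0] ⊗ [9, 0, 6] and rank(T) ≤ 1.
These bounds meet, so rank(T) = 1.

1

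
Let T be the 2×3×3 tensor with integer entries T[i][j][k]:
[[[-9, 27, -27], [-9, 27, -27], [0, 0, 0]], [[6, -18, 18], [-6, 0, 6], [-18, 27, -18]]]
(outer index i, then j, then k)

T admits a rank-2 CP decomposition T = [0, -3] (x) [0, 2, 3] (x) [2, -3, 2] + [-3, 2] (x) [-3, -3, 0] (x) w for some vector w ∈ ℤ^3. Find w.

Subtract the known terms from T to get the rank-1 residual R = [-3, 2] (x) [-3, -3, 0] (x) w, so R[i,j,k] = a[i]·b[j]·w[k]. Pick indices with nonzero a[0]·b[0] = (-3)·(-3) = 9. Only the fibre through (0,0,·) is needed: R[0,0,:] = T[0,0,:] − Σₗ aₗ[0]bₗ[0]cₗ = [-9, 27, -27] − (0)·(0)·[2, -3, 2] = [-9, 27, -27]. Then w[k] = R[0,0,k] / 9 for each k, giving w = [-9, 27, -27] / 9 = [-1, 3, -3].

w = [-1, 3, -3]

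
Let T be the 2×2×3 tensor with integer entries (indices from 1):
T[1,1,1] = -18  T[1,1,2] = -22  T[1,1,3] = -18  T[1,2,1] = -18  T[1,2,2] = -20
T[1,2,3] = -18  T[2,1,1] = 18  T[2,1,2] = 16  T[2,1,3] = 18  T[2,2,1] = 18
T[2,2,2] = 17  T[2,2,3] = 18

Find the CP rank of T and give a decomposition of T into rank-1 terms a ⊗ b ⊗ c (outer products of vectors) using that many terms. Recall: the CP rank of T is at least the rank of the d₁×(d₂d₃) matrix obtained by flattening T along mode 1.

Lower bound: in the mode-3 unfolding of T (rows indexed by k, columns by (i,j)) the 2×2 minor on rows k ∈ {1, 2}, columns (i,j) ∈ {(1,1), (1,2)} is det [[-18, -18], [-22, -20]] = -36 ≠ 0, so that unfolding has rank ≥ 2 and hence rank(T) ≥ 2 (CP rank is at least every unfolding rank, though it can be larger).
Upper bound: with S_k = T[:,:,k], the two rank-1 terms a₁b₁ᵀ, a₂b₂ᵀ are the rank-1 members of the pencil x·S₁ + y·S₂.
det(x·S₁ + y·S₂) is −54·xy − 54·y² = (-54)·(y)(x + y), vanishing at (x:y) = (1:0) and (1:-1).
M₁ = S₁ = [[-18, -18], [18, 18]] = (-18)·[1, -1][1, 1]ᵀ and M₂ = S₁ − S₂ = [[4, 2], [2, 1]] = [2, 1][2, 1]ᵀ, so take a₁ = [1, -1], b₁ = [1, 1], a₂ = [2, 1], b₂ = [2, 1].
Each slice is an integer combination of E₁ = a₁b₁ᵀ and E₂ = a₂b₂ᵀ: S₁ = −18·E₁, S₂ = −18·E₁ − E₂, S₃ = −18·E₁; reading off coefficients, c₁ = [-18, -18, -18] and c₂ = [0, -1, 0].
Hence T = [1, -1] ⊗ [1, 1] ⊗ [-18, -18, -18] + [2, 1] ⊗ [2, 1] ⊗ [0, -1, 0], so rank(T) ≤ 2.
These bounds meet, so rank(T) = 2.

rank(T) = 2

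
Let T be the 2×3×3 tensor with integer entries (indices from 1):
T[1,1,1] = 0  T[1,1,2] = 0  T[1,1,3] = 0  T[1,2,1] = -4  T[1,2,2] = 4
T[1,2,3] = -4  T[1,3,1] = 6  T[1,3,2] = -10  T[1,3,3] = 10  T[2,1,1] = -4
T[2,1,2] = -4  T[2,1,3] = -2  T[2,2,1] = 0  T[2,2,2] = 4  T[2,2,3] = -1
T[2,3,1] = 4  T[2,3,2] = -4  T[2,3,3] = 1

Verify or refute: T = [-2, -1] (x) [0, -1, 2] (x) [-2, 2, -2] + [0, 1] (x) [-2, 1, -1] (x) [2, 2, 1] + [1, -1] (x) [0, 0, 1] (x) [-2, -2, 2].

Reconstruct entrywise from the claimed factors. For example, T[2,2,3] = -1 and Σₗ aₗ[2]bₗ[2]cₗ[3] = (-1)·(-1)·(-2) + (1)·(1)·(1) + (-1)·(0)·(2) = -1; checking all 18 entries, every one matches. The claim holds.

Yes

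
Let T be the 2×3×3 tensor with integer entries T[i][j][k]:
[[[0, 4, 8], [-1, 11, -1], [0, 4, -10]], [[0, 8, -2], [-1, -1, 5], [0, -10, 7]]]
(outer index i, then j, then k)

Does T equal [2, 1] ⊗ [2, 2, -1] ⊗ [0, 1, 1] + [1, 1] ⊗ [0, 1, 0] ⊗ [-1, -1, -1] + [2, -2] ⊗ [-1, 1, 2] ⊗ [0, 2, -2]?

No

Reconstruct entry (0,0,1) from the claimed factors: Σₗ aₗ[0]bₗ[0]cₗ[1] = (2)·(2)·(1) + (1)·(0)·(-1) + (2)·(-1)·(2) = 0, but T[0,0,1] = 4. The claim is false.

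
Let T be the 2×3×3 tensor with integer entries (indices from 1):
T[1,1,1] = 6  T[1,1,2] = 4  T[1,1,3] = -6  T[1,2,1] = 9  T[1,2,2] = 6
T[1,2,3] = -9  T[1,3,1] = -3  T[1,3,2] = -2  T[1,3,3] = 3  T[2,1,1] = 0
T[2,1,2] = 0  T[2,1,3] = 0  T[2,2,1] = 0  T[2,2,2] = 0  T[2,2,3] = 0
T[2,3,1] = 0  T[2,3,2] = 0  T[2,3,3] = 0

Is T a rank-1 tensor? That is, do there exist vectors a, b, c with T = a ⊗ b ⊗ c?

If T = a ⊗ b ⊗ c then every fibre of T is a multiple of the corresponding factor, so read the factors off the fibres through the nonzero entry T[1,1,1] = 6.
The mode-1 fibre T[:,1,1] = [6, 0] gives a = (1, 0) (primitive direction); the mode-2 fibre T[1,:,1] = [6, 9, -3] gives b = (2, 3, -1); then c[k] = T[1,1,k] / (a[1]·b[1]) = [6, 4, -6] / 2 = (3, 2, -3).
Expanding (1, 0) ⊗ (2, 3, -1) ⊗ (3, 2, -3) reproduces all 18 entries of T, so T = (1, 0) ⊗ (2, 3, -1) ⊗ (3, 2, -3) and rank(T) ≤ 1.
Equivalently every frontal slice T[:,:,k] is c[k] times the rank-1 matrix (1, 0) ⊗ (2, 3, -1). So T has rank 1 (it is nonzero).

Yes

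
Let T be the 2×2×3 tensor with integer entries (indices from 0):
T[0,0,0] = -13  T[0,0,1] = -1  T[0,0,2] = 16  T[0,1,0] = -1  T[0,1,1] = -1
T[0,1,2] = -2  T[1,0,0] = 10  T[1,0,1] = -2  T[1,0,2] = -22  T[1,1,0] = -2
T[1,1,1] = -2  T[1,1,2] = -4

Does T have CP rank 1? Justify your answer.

The mode-2 unfolding of T (rows indexed by j, columns by (i,k) = (0,0), (0,1), (0,2), (1,0), (1,1), (1,2)) is [[-13, -1, 16, 10, -2, -22], [-1, -1, -2, -2, -2, -4]].
There the 2×2 minor on rows j ∈ {0, 1}, columns (i,k) ∈ {(0,0), (0,1)} is det [[-13, -1], [-1, -1]] = 12 ≠ 0, so this unfolding has rank ≥ 2; CP rank is at least every unfolding rank, so rank(T) ≥ 2.
In particular rank(T) ≥ 2 > 1, so T is not rank-1.

No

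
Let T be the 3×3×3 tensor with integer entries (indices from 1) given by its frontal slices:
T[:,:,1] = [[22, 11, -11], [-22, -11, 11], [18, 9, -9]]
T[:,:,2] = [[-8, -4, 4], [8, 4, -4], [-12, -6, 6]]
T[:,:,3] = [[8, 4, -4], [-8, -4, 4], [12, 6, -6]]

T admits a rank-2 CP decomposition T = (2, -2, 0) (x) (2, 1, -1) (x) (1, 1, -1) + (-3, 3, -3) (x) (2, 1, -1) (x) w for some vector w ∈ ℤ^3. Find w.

Subtract the known terms from T to get the rank-1 residual R = (-3, 3, -3) (x) (2, 1, -1) (x) w, so R[i,j,k] = a[i]·b[j]·w[k]. Pick indices with nonzero a[1]·b[1] = (-3)·(2) = -6. Only the fibre through (1,1,·) is needed: R[1,1,:] = T[1,1,:] − Σₗ aₗ[1]bₗ[1]cₗ = [22, -8, 8] − (2)·(2)·(1, 1, -1) = [18, -12, 12]. Then w[k] = R[1,1,k] / -6 for each k, giving w = [18, -12, 12] / -6 = (-3, 2, -2).

w = (-3, 2, -2)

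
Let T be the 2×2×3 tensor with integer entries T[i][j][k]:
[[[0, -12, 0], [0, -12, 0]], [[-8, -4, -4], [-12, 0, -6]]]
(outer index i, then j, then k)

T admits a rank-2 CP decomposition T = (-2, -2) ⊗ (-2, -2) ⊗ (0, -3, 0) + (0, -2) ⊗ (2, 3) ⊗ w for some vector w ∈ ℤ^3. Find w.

w = (2, -2, 1)

Subtract the known terms from T to get the rank-1 residual R = (0, -2) ⊗ (2, 3) ⊗ w, so R[i,j,k] = a[i]·b[j]·w[k]. Pick indices with nonzero a[1]·b[0] = (-2)·(2) = -4. Only the fibre through (1,0,·) is needed: R[1,0,:] = T[1,0,:] − Σₗ aₗ[1]bₗ[0]cₗ = [-8, -4, -4] − (-2)·(-2)·(0, -3, 0) = [-8, 8, -4]. Then w[k] = R[1,0,k] / -4 for each k, giving w = [-8, 8, -4] / -4 = (2, -2, 1).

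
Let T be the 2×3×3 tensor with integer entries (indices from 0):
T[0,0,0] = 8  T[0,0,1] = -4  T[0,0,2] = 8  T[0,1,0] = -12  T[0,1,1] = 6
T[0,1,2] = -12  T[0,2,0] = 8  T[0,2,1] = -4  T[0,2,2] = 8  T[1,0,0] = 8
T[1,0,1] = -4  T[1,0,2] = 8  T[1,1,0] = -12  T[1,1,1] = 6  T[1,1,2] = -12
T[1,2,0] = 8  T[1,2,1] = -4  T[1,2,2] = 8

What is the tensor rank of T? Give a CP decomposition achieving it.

Lower bound: T ≠ 0 (e.g. T[0,0,0] = 8), so rank(T) ≥ 1.
Upper bound: if T = a ⊗ b ⊗ c then every fibre of T is a multiple of the corresponding factor, so read the factors off the fibres through the nonzero entry T[0,0,0] = 8.
The mode-1 fibre T[:,0,0] = [8, 8] gives a = [1, 1] (primitive direction); the mode-2 fibre T[0,:,0] = [8, -12, 8] gives b = [2, -3, 2]; then c[k] = T[0,0,k] / (a[0]·b[0]) = [8, -4, 8] / 2 = [4, -2, 4].
Expanding [1, 1] ⊗ [2, -3, 2] ⊗ [4, -2, 4] reproduces all 18 entries of T, so T = [1, 1] ⊗ [2, -3, 2] ⊗ [4, -2, 4] and rank(T) ≤ 1.
These bounds meet, so rank(T) = 1.

rank(T) = 1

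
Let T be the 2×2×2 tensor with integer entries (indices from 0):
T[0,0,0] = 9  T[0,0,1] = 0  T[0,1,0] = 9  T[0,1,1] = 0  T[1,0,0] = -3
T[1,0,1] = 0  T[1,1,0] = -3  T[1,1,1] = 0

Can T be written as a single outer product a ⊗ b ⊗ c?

The mode-1 fibre T[:,0,0] = [9, -3] gives a = [3, -1] (primitive direction); the mode-2 fibre T[0,:,0] = [9, 9] gives b = [1, 1]; then c[k] = T[0,0,k] / (a[0]·b[0]) = [9, 0] / 3 = [3, 0].
Expanding [3, -1] ⊗ [1, 1] ⊗ [3, 0] reproduces all 8 entries of T, so T = [3, -1] ⊗ [1, 1] ⊗ [3, 0] and rank(T) ≤ 1.
Equivalently every frontal slice T[:,:,k] is c[k] times the rank-1 matrix [3, -1] ⊗ [1, 1]. So T has rank 1 (it is nonzero).

Yes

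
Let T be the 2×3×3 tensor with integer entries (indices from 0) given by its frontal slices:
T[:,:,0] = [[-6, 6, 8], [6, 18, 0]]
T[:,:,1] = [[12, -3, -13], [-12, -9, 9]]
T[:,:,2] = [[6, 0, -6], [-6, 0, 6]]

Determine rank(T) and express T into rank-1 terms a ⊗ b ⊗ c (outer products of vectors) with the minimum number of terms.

rank(T) = 2

Lower bound: the mode-3 unfolding of T (rows indexed by k, columns by (i,j) = (0,0), (0,1), (0,2), (1,0), (1,1), (1,2)) is [[-6, 6, 8, 6, 18, 0], [12, -3, -13, -12, -9, 9], [6, 0, -6, -6, 0, 6]].
There the 2×2 minor on rows k ∈ {0, 1}, columns (i,j) ∈ {(0,0), (0,1)} is det [[-6, 6], [12, -3]] = -54 ≠ 0, so this unfolding has rank ≥ 2; CP rank is at least every unfolding rank, so rank(T) ≥ 2. (Flattening ranks never certify an upper bound on CP rank; for that we must actually write T with 2 rank-1 terms.)
Upper bound — finding two terms. Write S_k = T[:,:,k] for the frontal slices: S₀ = [[-6, 6, 8], [6, 18, 0]], S₁ = [[12, -3, -13], [-12, -9, 9]], S₂ = [[6, 0, -6], [-6, 0, 6]].
If T = a₁ ⊗ b₁ ⊗ c₁ + a₂ ⊗ b₂ ⊗ c₂ then each S_k = c₁[k]·a₁b₁ᵀ + c₂[k]·a₂b₂ᵀ. S₀ and S₁ are linearly independent, so a₁b₁ᵀ and a₂b₂ᵀ must span the same plane of matrices: they are the rank-1 matrices of the form x·S₀ + y·S₁.
The 2×2 minor of x·S₀ + y·S₁ on rows {0,1}, columns {0,1} is −144·x² + 360·xy − 144·y² = (-72)·(x − 2·y)(2·x − y), vanishing at (x:y) = (2:1) and (1:2).
M₁ = 2·S₀ + S₁ = [[0, 9, 3], [0, 27, 9]] = 3·[1, 3][0, 3, 1]ᵀ and M₂ = S₀ + 2·S₁ = [[18, 0, -18], [-18, 0, 18]] = 18·[1, -1][1, 0, -1]ᵀ, so take a₁ = [1, 3], b₁ = [0, 3, 1], a₂ = [1, -1], b₂ = [1, 0, -1].
Each slice is an integer combination of E₁ = a₁b₁ᵀ and E₂ = a₂b₂ᵀ: S₀ = 2·E₁ − 6·E₂, S₁ = −E₁ + 12·E₂, S₂ = 6·E₂; reading off coefficients, c₁ = [2, -1, 0] and c₂ = [-6, 12, 6].
Hence T = [1, 3] ⊗ [0, 3, 1] ⊗ [2, -1, 0] + [1, -1] ⊗ [1, 0, -1] ⊗ [-6, 12, 6], so rank(T) ≤ 2.
These bounds meet, so rank(T) = 2.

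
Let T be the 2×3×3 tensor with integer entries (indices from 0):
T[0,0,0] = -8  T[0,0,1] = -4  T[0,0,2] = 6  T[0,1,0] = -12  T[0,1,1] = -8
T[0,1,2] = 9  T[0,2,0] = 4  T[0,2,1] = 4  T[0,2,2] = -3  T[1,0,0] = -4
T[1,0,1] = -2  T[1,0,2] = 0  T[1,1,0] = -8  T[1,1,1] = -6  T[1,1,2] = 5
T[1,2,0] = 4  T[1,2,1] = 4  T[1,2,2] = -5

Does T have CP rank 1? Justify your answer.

No

The mode-3 unfolding of T (rows indexed by k, columns by (i,j) = (0,0), (0,1), (0,2), (1,0), (1,1), (1,2)) is [[-8, -12, 4, -4, -8, 4], [-4, -8, 4, -2, -6, 4], [6, 9, -3, 0, 5, -5]].
There the 3×3 minor on rows k ∈ {0, 1, 2}, columns (i,j) ∈ {(0,0), (0,1), (1,0)} is det [[-8, -12, -4], [-4, -8, -2], [6, 9, 0]] = -48 ≠ 0, so this unfolding has rank ≥ 3; CP rank is at least every unfolding rank, so rank(T) ≥ 3.
In particular rank(T) ≥ 3 > 1, so T is not rank-1.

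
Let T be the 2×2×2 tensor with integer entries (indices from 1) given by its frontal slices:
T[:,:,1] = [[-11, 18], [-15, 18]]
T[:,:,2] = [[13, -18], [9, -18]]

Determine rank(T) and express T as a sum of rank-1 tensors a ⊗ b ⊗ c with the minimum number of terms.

rank(T) = 2

Lower bound: the mode-2 unfolding of T (rows indexed by j, columns by (i,k) = (1,1), (1,2), (2,1), (2,2)) is [[-11, 13, -15, 9], [18, -18, 18, -18]].
There the 2×2 minor on rows j ∈ {1, 2}, columns (i,k) ∈ {(1,1), (1,2)} is det [[-11, 13], [18, -18]] = -36 ≠ 0, so this unfolding has rank ≥ 2; CP rank is at least every unfolding rank, so rank(T) ≥ 2. (Unfolding ranks only ever bound the CP rank from below — rank(T) can be strictly larger than all of them — so the matching upper bound has to come from an explicit 2-term decomposition.)
Upper bound — finding two terms. Write S_k = T[:,:,k] for the frontal slices: S₁ = [[-11, 18], [-15, 18]], S₂ = [[13, -18], [9, -18]].
If T = a₁ ⊗ b₁ ⊗ c₁ + a₂ ⊗ b₂ ⊗ c₂ then each S_k = c₁[k]·a₁b₁ᵀ + c₂[k]·a₂b₂ᵀ. S₁ and S₂ are linearly independent, so a₁b₁ᵀ and a₂b₂ᵀ must span the same plane of matrices: they are the rank-1 matrices of the form x·S₁ + y·S₂.
det(x·S₁ + y·S₂) is 72·x² − 72·y² = 72·(x − y)(x + y), vanishing at (x:y) = (1:1) and (1:-1).
M₁ = S₁ + S₂ = [[2, 0], [-6, 0]] = 2·[1, -3][1, 0]ᵀ and M₂ = S₁ − S₂ = [[-24, 36], [-24, 36]] = (-12)·[1, 1][2, -3]ᵀ, so take a₁ = [1, -3], b₁ = [1, 0], a₂ = [1, 1], b₂ = [2, -3].
Each slice is an integer combination of E₁ = a₁b₁ᵀ and E₂ = a₂b₂ᵀ: S₁ = E₁ − 6·E₂, S₂ = E₁ + 6·E₂; reading off coefficients, c₁ = [1, 1] and c₂ = [-6, 6].
Hence T = [1, -3] ⊗ [1, 0] ⊗ [1, 1] + [1, 1] ⊗ [2, -3] ⊗ [-6, 6], so rank(T) ≤ 2.
These bounds meet, so rank(T) = 2.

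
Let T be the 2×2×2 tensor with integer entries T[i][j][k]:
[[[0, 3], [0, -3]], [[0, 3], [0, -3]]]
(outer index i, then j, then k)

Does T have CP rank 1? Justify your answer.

If T = a ∘ b ∘ c then every fibre of T is a multiple of the corresponding factor, so read the factors off the fibres through the nonzero entry T[0,0,1] = 3.
The mode-1 fibre T[:,0,1] = [3, 3] gives a = [1, 1] (primitive direction); the mode-2 fibre T[0,:,1] = [3, -3] gives b = [1, -1]; then c[k] = T[0,0,k] / (a[0]·b[0]) = [0, 3] / 1 = [0, 3].
Expanding [1, 1] ∘ [1, -1] ∘ [0, 3] reproduces all 8 entries of T, so T = [1, 1] ∘ [1, -1] ∘ [0, 3] and rank(T) ≤ 1.
Equivalently every frontal slice T[:,:,k] is c[k] times the rank-1 matrix [1, 1] ∘ [1, -1]. So T has rank 1 (it is nonzero).

Yes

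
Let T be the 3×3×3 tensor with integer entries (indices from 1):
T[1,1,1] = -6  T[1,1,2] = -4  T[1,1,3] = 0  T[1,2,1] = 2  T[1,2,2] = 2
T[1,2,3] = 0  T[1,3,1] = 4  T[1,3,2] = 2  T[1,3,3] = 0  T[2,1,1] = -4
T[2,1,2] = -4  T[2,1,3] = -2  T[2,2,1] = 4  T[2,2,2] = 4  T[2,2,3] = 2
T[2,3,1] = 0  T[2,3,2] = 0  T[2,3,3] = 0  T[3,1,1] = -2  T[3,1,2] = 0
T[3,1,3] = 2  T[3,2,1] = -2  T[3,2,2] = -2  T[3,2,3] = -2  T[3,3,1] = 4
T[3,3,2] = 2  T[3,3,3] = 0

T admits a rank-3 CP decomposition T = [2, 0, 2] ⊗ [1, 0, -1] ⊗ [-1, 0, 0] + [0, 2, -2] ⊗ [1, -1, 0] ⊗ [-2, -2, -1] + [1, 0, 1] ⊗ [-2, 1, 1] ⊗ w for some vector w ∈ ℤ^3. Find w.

w = [2, 2, 0]

Subtract the known terms from T to get the rank-1 residual R = [1, 0, 1] ⊗ [-2, 1, 1] ⊗ w, so R[i,j,k] = a[i]·b[j]·w[k]. Pick indices with nonzero a[1]·b[1] = (1)·(-2) = -2. Only the fibre through (1,1,·) is needed: R[1,1,:] = T[1,1,:] − Σₗ aₗ[1]bₗ[1]cₗ = [-6, -4, 0] − (2)·(1)·[-1, 0, 0] − (0)·(1)·[-2, -2, -1] = [-4, -4, 0]. Then w[k] = R[1,1,k] / -2 for each k, giving w = [-4, -4, 0] / -2 = [2, 2, 0].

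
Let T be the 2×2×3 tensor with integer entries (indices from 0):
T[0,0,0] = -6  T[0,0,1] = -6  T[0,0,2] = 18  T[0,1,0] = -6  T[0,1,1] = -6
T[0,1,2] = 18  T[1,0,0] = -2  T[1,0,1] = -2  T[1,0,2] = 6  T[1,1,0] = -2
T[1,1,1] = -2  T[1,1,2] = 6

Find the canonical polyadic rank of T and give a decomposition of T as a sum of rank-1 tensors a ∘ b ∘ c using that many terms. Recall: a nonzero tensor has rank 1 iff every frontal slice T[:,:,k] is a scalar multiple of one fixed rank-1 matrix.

Lower bound: T ≠ 0 (e.g. T[0,0,0] = -6), so rank(T) ≥ 1.
Upper bound: if T = a ∘ b ∘ c then every fibre of T is a multiple of the corresponding factor, so read the factors off the fibres through the nonzero entry T[0,0,0] = -6.
The mode-1 fibre T[:,0,0] = [-6, -2] gives a = (3, 1) (primitive direction); the mode-2 fibre T[0,:,0] = [-6, -6] gives b = (1, 1); then c[k] = T[0,0,k] / (a[0]·b[0]) = [-6, -6, 18] / 3 = (-2, -2, 6).
Expanding (3, 1) ∘ (1, 1) ∘ (-2, -2, 6) reproduces all 12 entries of T, so T = (3, 1) ∘ (1, 1) ∘ (-2, -2, 6) and rank(T) ≤ 1.
These bounds meet, so rank(T) = 1.
Check entry T[1,1,1] = -2: (1)·(1)·(-2) = -2.

rank(T) = 1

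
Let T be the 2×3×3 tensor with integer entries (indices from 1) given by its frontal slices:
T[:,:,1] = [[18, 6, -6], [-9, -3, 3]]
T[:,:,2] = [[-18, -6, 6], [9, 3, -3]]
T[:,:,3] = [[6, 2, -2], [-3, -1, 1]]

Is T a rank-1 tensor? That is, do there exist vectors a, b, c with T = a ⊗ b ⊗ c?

If T = a ⊗ b ⊗ c then every fibre of T is a multiple of the corresponding factor, so read the factors off the fibres through the nonzero entry T[1,1,1] = 18.
The mode-1 fibre T[:,1,1] = [18, -9] gives a = (2, -1) (primitive direction); the mode-2 fibre T[1,:,1] = [18, 6, -6] gives b = (3, 1, -1); then c[k] = T[1,1,k] / (a[1]·b[1]) = [18, -18, 6] / 6 = (3, -3, 1).
Expanding (2, -1) ⊗ (3, 1, -1) ⊗ (3, -3, 1) reproduces all 18 entries of T, so T = (2, -1) ⊗ (3, 1, -1) ⊗ (3, -3, 1) and rank(T) ≤ 1.
Equivalently every frontal slice T[:,:,k] is c[k] times the rank-1 matrix (2, -1) ⊗ (3, 1, -1). So T has rank 1 (it is nonzero).

Yes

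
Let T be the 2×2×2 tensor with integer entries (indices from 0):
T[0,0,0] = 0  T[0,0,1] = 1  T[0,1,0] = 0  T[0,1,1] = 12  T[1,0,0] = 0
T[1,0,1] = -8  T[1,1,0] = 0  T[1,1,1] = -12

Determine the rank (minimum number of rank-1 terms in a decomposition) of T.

Lower bound: the mode-1 unfolding of T (rows indexed by i, columns by (j,k) = (0,0), (0,1), (1,0), (1,1)) is [[0, 1, 0, 12], [0, -8, 0, -12]].
There the 2×2 minor on rows i ∈ {0, 1}, columns (j,k) ∈ {(0,1), (1,1)} is det [[1, 12], [-8, -12]] = 84 ≠ 0, so this unfolding has rank ≥ 2; CP rank is at least every unfolding rank, so rank(T) ≥ 2. (Flattening ranks never certify an upper bound on CP rank; for that we must actually write T with 2 rank-1 terms.)
Upper bound — finding two terms. Every mode-3 slice of T is a multiple of one matrix: T[:,:,k] = c[k]·M with c = (0, 1) and M = [[1, 12], [-8, -12]] (rows indexed by i, columns by j). So it suffices to write M as a sum of two rank-1 matrices.
Splitting M by its rows (i = 0, 1), M = (1, 0)(1, 12)ᵀ + (0, 1)(-8, -12)ᵀ.
Hence T = (1, 0) ⊗ (1, 12) ⊗ (0, 1) + (0, 1) ⊗ (-8, -12) ⊗ (0, 1), so rank(T) ≤ 2.
These bounds meet, so rank(T) = 2.

2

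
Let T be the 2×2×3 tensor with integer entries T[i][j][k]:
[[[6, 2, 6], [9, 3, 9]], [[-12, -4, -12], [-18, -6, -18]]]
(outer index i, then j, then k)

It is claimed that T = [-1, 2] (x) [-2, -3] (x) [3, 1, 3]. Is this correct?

Yes

Reconstruct entrywise from the claimed factors. For example, T[1,1,1] = -6 and Σₗ aₗ[1]bₗ[1]cₗ[1] = (2)·(-3)·(1) = -6; checking all 12 entries, every one matches. The claim holds.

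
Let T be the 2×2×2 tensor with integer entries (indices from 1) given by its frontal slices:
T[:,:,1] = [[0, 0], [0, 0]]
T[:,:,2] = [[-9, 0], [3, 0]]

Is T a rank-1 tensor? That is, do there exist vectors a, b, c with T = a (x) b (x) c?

Yes

If T = a (x) b (x) c then every fibre of T is a multiple of the corresponding factor, so read the factors off the fibres through the nonzero entry T[1,1,2] = -9.
The mode-1 fibre T[:,1,2] = [-9, 3] gives a = [3, -1] (primitive direction); the mode-2 fibre T[1,:,2] = [-9, 0] gives b = [1, 0]; then c[k] = T[1,1,k] / (a[1]·b[1]) = [0, -9] / 3 = [0, -3].
Expanding [3, -1] (x) [1, 0] (x) [0, -3] reproduces all 8 entries of T, so T = [3, -1] (x) [1, 0] (x) [0, -3] and rank(T) ≤ 1.
Equivalently every frontal slice T[:,:,k] is c[k] times the rank-1 matrix [3, -1] (x) [1, 0]. So T has rank 1 (it is nonzero).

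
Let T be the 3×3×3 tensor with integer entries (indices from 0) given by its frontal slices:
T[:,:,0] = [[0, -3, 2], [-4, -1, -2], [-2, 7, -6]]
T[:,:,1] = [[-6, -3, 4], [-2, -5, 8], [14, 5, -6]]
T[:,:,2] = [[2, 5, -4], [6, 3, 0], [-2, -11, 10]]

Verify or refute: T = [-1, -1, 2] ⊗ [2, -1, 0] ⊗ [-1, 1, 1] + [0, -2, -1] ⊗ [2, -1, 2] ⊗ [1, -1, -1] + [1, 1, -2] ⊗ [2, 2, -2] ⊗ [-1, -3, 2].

Reconstruct entry (0,0,1) from the claimed factors: Σₗ aₗ[0]bₗ[0]cₗ[1] = (-1)·(2)·(1) + (0)·(2)·(-1) + (1)·(2)·(-3) = -8, but T[0,0,1] = -6. The claim is false.

No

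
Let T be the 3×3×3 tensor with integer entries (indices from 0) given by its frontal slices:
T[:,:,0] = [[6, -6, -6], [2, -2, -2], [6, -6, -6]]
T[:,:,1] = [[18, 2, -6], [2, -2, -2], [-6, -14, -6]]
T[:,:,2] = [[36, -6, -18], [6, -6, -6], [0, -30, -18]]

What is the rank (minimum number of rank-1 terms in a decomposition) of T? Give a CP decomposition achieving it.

Lower bound: the mode-2 unfolding of T (rows indexed by j, columns by (i,k) = (0,0), (0,1), (0,2), (1,0), (1,1), (1,2), (2,0), (2,1), (2,2)) is [[6, 18, 36, 2, 2, 6, 6, -6, 0], [-6, 2, -6, -2, -2, -6, -6, -14, -30], [-6, -6, -18, -2, -2, -6, -6, -6, -18]].
There the 2×2 minor on rows j ∈ {0, 1}, columns (i,k) ∈ {(0,0), (0,1)} is det [[6, 18], [-6, 2]] = 120 ≠ 0, so this unfolding has rank ≥ 2; CP rank is at least every unfolding rank, so rank(T) ≥ 2. (Unfolding ranks only ever bound the CP rank from below — rank(T) can be strictly larger than all of them — so the matching upper bound has to come from an explicit 2-term decomposition.)
Upper bound — finding two terms. Write S_k = T[:,:,k] for the frontal slices: S₀ = [[6, -6, -6], [2, -2, -2], [6, -6, -6]], S₁ = [[18, 2, -6], [2, -2, -2], [-6, -14, -6]], S₂ = [[36, -6, -18], [6, -6, -6], [0, -30, -18]].
If T = a₁ ∘ b₁ ∘ c₁ + a₂ ∘ b₂ ∘ c₂ then each S_k = c₁[k]·a₁b₁ᵀ + c₂[k]·a₂b₂ᵀ. S₀ and S₁ are linearly independent, so a₁b₁ᵀ and a₂b₂ᵀ must span the same plane of matrices: they are the rank-1 matrices of the form x·S₀ + y·S₁.
The 2×2 minor of x·S₀ + y·S₁ on rows {0,1}, columns {0,1} is −40·xy − 40·y² = (-40)·(y)(x + y), vanishing at (x:y) = (1:0) and (1:-1).
M₁ = S₀ = [[6, -6, -6], [2, -2, -2], [6, -6, -6]] = 2·[3, 1, 3][1, -1, -1]ᵀ and M₂ = S₀ − S₁ = [[-12, -8, 0], [0, 0, 0], [12, 8, 0]] = (-4)·[1, 0, -1][3, 2, 0]ᵀ, so take a₁ = [3, 1, 3], b₁ = [1, -1, -1], a₂ = [1, 0, -1], b₂ = [3, 2, 0].
Each slice is an integer combination of E₁ = a₁b₁ᵀ and E₂ = a₂b₂ᵀ: S₀ = 2·E₁, S₁ = 2·E₁ + 4·E₂, S₂ = 6·E₁ + 6·E₂; reading off coefficients, c₁ = [2, 2, 6] and c₂ = [0, 4, 6].
Hence T = [3, 1, 3] ∘ [1, -1, -1] ∘ [2, 2, 6] + [1, 0, -1] ∘ [3, 2, 0] ∘ [0, 4, 6], so rank(T) ≤ 2.
These bounds meet, so rank(T) = 2.
Check entry T[1,0,1] = 2: (1)·(1)·(2) + (0)·(3)·(4) = 2.

rank(T) = 2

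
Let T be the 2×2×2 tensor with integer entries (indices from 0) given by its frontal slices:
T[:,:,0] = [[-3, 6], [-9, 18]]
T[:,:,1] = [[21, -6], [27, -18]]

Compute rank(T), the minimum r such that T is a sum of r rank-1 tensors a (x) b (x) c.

Lower bound: in the mode-2 unfolding of T (rows indexed by j, columns by (i,k)) the 2×2 minor on rows j ∈ {0, 1}, columns (i,k) ∈ {(0,0), (0,1)} is det [[-3, 21], [6, -6]] = -108 ≠ 0, so that unfolding has rank ≥ 2 and hence rank(T) ≥ 2 (CP rank is at least every unfolding rank, though it can be larger).
Upper bound: with S_k = T[:,:,k], the two rank-1 terms a₁b₁ᵀ, a₂b₂ᵀ are the rank-1 members of the pencil x·S₀ + y·S₁.
det(x·S₀ + y·S₁) is 216·xy − 216·y² = 216·(x − y)(y), vanishing at (x:y) = (1:1) and (1:0).
M₁ = S₀ + S₁ = [[18, 0], [18, 0]] = 18·(1, 1)(1, 0)ᵀ and M₂ = S₀ = [[-3, 6], [-9, 18]] = (-3)·(1, 3)(1, -2)ᵀ, so take a₁ = (1, 1), b₁ = (1, 0), a₂ = (1, 3), b₂ = (1, -2).
Each slice is an integer combination of E₁ = a₁b₁ᵀ and E₂ = a₂b₂ᵀ: S₀ = −3·E₂, S₁ = 18·E₁ + 3·E₂; reading off coefficients, c₁ = (0, 18) and c₂ = (-3, 3).
Hence T = (1, 1) (x) (1, 0) (x) (0, 18) + (1, 3) (x) (1, -2) (x) (-3, 3), so rank(T) ≤ 2.
These bounds meet, so rank(T) = 2.

2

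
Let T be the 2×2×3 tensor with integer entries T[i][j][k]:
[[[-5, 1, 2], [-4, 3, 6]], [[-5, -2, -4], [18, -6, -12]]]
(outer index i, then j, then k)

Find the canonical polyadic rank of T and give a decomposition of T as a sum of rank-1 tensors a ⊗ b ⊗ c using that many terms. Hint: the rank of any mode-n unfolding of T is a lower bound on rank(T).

Lower bound: the mode-1 unfolding of T (rows indexed by i, columns by (j,k) = (0,0), (0,1), (0,2), (1,0), (1,1), (1,2)) is [[-5, 1, 2, -4, 3, 6], [-5, -2, -4, 18, -6, -12]].
There the 2×2 minor on rows i ∈ {0, 1}, columns (j,k) ∈ {(0,0), (0,1)} is det [[-5, 1], [-5, -2]] = 15 ≠ 0, so this unfolding has rank ≥ 2; CP rank is at least every unfolding rank, so rank(T) ≥ 2. (This is only a lower bound: in general the CP rank may exceed every unfolding rank, so we still need to exhibit 2 rank-1 terms summing to T.)
Upper bound — finding two terms. Write S_k = T[:,:,k] for the frontal slices: S₀ = [[-5, -4], [-5, 18]], S₁ = [[1, 3], [-2, -6]], S₂ = [[2, 6], [-4, -12]].
If T = a₁ ⊗ b₁ ⊗ c₁ + a₂ ⊗ b₂ ⊗ c₂ then each S_k = c₁[k]·a₁b₁ᵀ + c₂[k]·a₂b₂ᵀ. S₀ and S₁ are linearly independent, so a₁b₁ᵀ and a₂b₂ᵀ must span the same plane of matrices: they are the rank-1 matrices of the form x·S₀ + y·S₁.
det(x·S₀ + y·S₁) is −110·x² + 55·xy = (-55)·(2·x − y)(x), vanishing at (x:y) = (1:2) and (0:1).
M₁ = S₀ + 2·S₁ = [[-3, 2], [-9, 6]] = −[1, 3][3, -2]ᵀ and M₂ = S₁ = [[1, 3], [-2, -6]] = [1, -2][1, 3]ᵀ, so take a₁ = [1, 3], b₁ = [3, -2], a₂ = [1, -2], b₂ = [1, 3].
Each slice is an integer combination of E₁ = a₁b₁ᵀ and E₂ = a₂b₂ᵀ: S₀ = −E₁ − 2·E₂, S₁ = E₂, S₂ = 2·E₂; reading off coefficients, c₁ = [-1, 0, 0] and c₂ = [-2, 1, 2].
Hence T = [1, 3] ⊗ [3, -2] ⊗ [-1, 0, 0] + [1, -2] ⊗ [1, 3] ⊗ [-2, 1, 2], so rank(T) ≤ 2.
These bounds meet, so rank(T) = 2.
Check entry T[0,1,0] = -4: (1)·(-2)·(-1) + (1)·(3)·(-2) = -4.

rank(T) = 2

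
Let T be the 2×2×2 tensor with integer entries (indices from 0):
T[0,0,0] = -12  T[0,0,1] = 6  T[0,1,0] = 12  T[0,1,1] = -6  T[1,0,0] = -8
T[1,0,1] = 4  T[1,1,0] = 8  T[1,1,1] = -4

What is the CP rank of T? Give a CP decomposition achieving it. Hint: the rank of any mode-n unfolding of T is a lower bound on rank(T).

Lower bound: T ≠ 0 (e.g. T[0,0,0] = -12), so rank(T) ≥ 1.
Upper bound: if T = a ⊗ b ⊗ c then every fibre of T is a multiple of the corresponding factor, so read the factors off the fibres through the nonzero entry T[0,0,0] = -12.
The mode-1 fibre T[:,0,0] = [-12, -8] gives a = [3, 2] (primitive direction); the mode-2 fibre T[0,:,0] = [-12, 12] gives b = [1, -1]; then c[k] = T[0,0,k] / (a[0]·b[0]) = [-12, 6] / 3 = [-4, 2].
Expanding [3, 2] ⊗ [1, -1] ⊗ [-4, 2] reproduces all 8 entries of T, so T = [3, 2] ⊗ [1, -1] ⊗ [-4, 2] and rank(T) ≤ 1.
These bounds meet, so rank(T) = 1.

rank(T) = 1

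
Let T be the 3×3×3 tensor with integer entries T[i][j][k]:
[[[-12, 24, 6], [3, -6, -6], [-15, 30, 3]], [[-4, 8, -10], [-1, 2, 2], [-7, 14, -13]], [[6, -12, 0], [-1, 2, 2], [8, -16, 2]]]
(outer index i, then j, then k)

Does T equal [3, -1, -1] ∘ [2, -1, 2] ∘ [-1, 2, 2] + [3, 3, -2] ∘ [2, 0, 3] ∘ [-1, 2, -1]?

Yes

Reconstruct entrywise from the claimed factors. For example, T[1,2,2] = -13 and Σₗ aₗ[1]bₗ[2]cₗ[2] = (-1)·(2)·(2) + (3)·(3)·(-1) = -13; checking all 27 entries, every one matches. The claim holds.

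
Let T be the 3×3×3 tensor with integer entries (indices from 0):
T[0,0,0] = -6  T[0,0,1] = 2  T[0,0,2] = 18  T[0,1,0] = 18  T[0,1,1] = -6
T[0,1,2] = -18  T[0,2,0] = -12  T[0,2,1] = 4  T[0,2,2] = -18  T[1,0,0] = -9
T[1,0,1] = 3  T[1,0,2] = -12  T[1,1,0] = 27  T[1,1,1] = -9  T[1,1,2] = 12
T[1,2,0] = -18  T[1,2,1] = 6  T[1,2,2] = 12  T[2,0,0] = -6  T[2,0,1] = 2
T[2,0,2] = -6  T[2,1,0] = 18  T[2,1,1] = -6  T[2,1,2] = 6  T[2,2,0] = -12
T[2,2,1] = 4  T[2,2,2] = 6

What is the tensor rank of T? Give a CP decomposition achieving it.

Lower bound: in the mode-2 unfolding of T (rows indexed by j, columns by (i,k)) the 2×2 minor on rows j ∈ {0, 1}, columns (i,k) ∈ {(0,0), (0,2)} is det [[-6, 18], [18, -18]] = -216 ≠ 0, so that unfolding has rank ≥ 2 and hence rank(T) ≥ 2 (CP rank is at least every unfolding rank, though it can be larger).
Upper bound: with S_k = T[:,:,k], the two rank-1 terms a₁b₁ᵀ, a₂b₂ᵀ are the rank-1 members of the pencil x·S₀ + y·S₂.
The 2×2 minor of x·S₀ + y·S₂ on rows {0,1}, columns {0,1} is 468·xy = 468·(y)(x), vanishing at (x:y) = (1:0) and (0:1).
M₁ = S₀ = [[-6, 18, -12], [-9, 27, -18], [-6, 18, -12]] = (-3)·[2, 3, 2][1, -3, 2]ᵀ and M₂ = S₂ = [[18, -18, -18], [-12, 12, 12], [-6, 6, 6]] = 6·[3, -2, -1][1, -1, -1]ᵀ, so take a₁ = [2, 3, 2], b₁ = [1, -3, 2], a₂ = [3, -2, -1], b₂ = [1, -1, -1].
Each slice is an integer combination of E₁ = a₁b₁ᵀ and E₂ = a₂b₂ᵀ: S₀ = −3·E₁, S₁ = E₁, S₂ = 6·E₂; reading off coefficients, c₁ = [-3, 1, 0] and c₂ = [0, 0, 6].
Hence T = [2, 3, 2] ⊗ [1, -3, 2] ⊗ [-3, 1, 0] + [3, -2, -1] ⊗ [1, -1, -1] ⊗ [0, 0, 6], so rank(T) ≤ 2.
These bounds meet, so rank(T) = 2.

rank(T) = 2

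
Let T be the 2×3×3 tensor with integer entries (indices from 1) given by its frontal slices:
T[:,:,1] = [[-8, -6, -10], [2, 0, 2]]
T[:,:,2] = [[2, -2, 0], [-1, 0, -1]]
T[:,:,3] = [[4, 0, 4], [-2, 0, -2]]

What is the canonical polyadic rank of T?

Lower bound: in the mode-2 unfolding of T (rows indexed by j, columns by (i,k)) the 3×3 minor on rows j ∈ {1, 2, 3}, columns (i,k) ∈ {(1,1), (1,2), (1,3)} is det [[-8, 2, 4], [-6, -2, 0], [-10, 0, 4]] = 32 ≠ 0, so that unfolding has rank ≥ 3 and hence rank(T) ≥ 3 (CP rank is at least every unfolding rank, though it can be larger).
Upper bound: T is a sum of 3 rank-1 terms, T = (1, 0) ⊗ (1, 1, 1) ⊗ (-2, 2, 0) + (1, 0) ⊗ (1, 2, 2) ⊗ (-2, -2, 0) + (2, -1) ⊗ (1, 0, 1) ⊗ (-2, 1, 2) (one valid choice — decompositions are not unique — normalised so each a, b is primitive with positive first nonzero entry; check it by expanding all entries), so rank(T) ≤ 3.
These bounds meet, so rank(T) = 3.

3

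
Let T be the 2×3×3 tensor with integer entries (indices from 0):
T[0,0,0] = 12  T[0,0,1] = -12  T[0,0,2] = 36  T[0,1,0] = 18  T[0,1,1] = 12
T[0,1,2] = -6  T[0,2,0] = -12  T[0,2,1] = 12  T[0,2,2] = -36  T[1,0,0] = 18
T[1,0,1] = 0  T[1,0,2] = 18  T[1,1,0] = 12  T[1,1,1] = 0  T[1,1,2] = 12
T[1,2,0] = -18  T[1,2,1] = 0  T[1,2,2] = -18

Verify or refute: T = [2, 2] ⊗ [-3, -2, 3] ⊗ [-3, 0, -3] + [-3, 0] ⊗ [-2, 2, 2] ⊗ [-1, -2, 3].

Yes

Reconstruct entrywise from the claimed factors. For example, T[0,1,0] = 18 and Σₗ aₗ[0]bₗ[1]cₗ[0] = (2)·(-2)·(-3) + (-3)·(2)·(-1) = 18; checking all 18 entries, every one matches. The claim holds.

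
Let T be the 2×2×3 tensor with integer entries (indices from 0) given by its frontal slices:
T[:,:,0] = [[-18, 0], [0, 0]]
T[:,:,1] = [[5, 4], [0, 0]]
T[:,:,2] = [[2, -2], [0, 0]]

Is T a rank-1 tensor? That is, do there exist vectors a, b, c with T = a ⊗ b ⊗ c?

No

The mode-2 unfolding of T (rows indexed by j, columns by (i,k) = (0,0), (0,1), (0,2), (1,0), (1,1), (1,2)) is [[-18, 5, 2, 0, 0, 0], [0, 4, -2, 0, 0, 0]].
There the 2×2 minor on rows j ∈ {0, 1}, columns (i,k) ∈ {(0,0), (0,1)} is det [[-18, 5], [0, 4]] = -72 ≠ 0, so this unfolding has rank ≥ 2; CP rank is at least every unfolding rank, so rank(T) ≥ 2.
In particular rank(T) ≥ 2 > 1, so T is not rank-1.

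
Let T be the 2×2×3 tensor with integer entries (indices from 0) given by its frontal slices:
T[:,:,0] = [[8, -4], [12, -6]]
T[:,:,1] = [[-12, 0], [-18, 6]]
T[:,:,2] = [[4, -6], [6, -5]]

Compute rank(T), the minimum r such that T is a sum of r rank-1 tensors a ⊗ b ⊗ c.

2

Lower bound: the mode-2 unfolding of T (rows indexed by j, columns by (i,k) = (0,0), (0,1), (0,2), (1,0), (1,1), (1,2)) is [[8, -12, 4, 12, -18, 6], [-4, 0, -6, -6, 6, -5]].
There the 2×2 minor on rows j ∈ {0, 1}, columns (i,k) ∈ {(0,0), (0,1)} is det [[8, -12], [-4, 0]] = -48 ≠ 0, so this unfolding has rank ≥ 2; CP rank is at least every unfolding rank, so rank(T) ≥ 2. (Unfolding ranks only ever bound the CP rank from below — rank(T) can be strictly larger than all of them — so the matching upper bound has to come from an explicit 2-term decomposition.)
Upper bound — finding two terms. Write S_k = T[:,:,k] for the frontal slices: S₀ = [[8, -4], [12, -6]], S₁ = [[-12, 0], [-18, 6]], S₂ = [[4, -6], [6, -5]].
If T = a₁ ⊗ b₁ ⊗ c₁ + a₂ ⊗ b₂ ⊗ c₂ then each S_k = c₁[k]·a₁b₁ᵀ + c₂[k]·a₂b₂ᵀ. S₀ and S₁ are linearly independent, so a₁b₁ᵀ and a₂b₂ᵀ must span the same plane of matrices: they are the rank-1 matrices of the form x·S₀ + y·S₁.
det(x·S₀ + y·S₁) is 48·xy − 72·y² = 24·(2·x − 3·y)(y), vanishing at (x:y) = (3:2) and (1:0).
M₁ = 3·S₀ + 2·S₁ = [[0, -12], [0, -6]] = (-6)·[2, 1][0, 1]ᵀ and M₂ = S₀ = [[8, -4], [12, -6]] = 2·[2, 3][2, -1]ᵀ, so take a₁ = [2, 1], b₁ = [0, 1], a₂ = [2, 3], b₂ = [2, -1].
Each slice is an integer combination of E₁ = a₁b₁ᵀ and E₂ = a₂b₂ᵀ: S₀ = 2·E₂, S₁ = −3·E₁ − 3·E₂, S₂ = −2·E₁ + E₂; reading off coefficients, c₁ = [0, -3, -2] and c₂ = [2, -3, 1].
Hence T = [2, 1] ⊗ [0, 1] ⊗ [0, -3, -2] + [2, 3] ⊗ [2, -1] ⊗ [2, -3, 1], so rank(T) ≤ 2.
These bounds meet, so rank(T) = 2.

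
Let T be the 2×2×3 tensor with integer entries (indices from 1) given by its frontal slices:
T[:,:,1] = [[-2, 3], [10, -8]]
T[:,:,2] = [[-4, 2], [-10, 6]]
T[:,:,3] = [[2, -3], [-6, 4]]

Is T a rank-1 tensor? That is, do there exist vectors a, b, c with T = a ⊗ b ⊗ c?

No

The mode-3 unfolding of T (rows indexed by k, columns by (i,j) = (1,1), (1,2), (2,1), (2,2)) is [[-2, 3, 10, -8], [-4, 2, -10, 6], [2, -3, -6, 4]].
There the 3×3 minor on rows k ∈ {1, 2, 3}, columns (i,j) ∈ {(1,1), (1,2), (2,1)} is det [[-2, 3, 10], [-4, 2, -10], [2, -3, -6]] = 32 ≠ 0, so this unfolding has rank ≥ 3; CP rank is at least every unfolding rank, so rank(T) ≥ 3.
In particular rank(T) ≥ 3 > 1, so T is not rank-1.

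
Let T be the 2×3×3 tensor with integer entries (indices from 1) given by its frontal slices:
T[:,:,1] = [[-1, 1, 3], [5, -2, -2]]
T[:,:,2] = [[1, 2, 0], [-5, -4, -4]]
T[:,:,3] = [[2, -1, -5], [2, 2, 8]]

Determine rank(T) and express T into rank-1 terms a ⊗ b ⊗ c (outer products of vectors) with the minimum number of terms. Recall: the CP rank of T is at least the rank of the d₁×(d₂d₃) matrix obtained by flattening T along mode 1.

Lower bound: the mode-3 unfolding of T (rows indexed by k, columns by (i,j) = (1,1), (1,2), (1,3), (2,1), (2,2), (2,3)) is [[-1, 1, 3, 5, -2, -2], [1, 2, 0, -5, -4, -4], [2, -1, -5, 2, 2, 8]].
There the 3×3 minor on rows k ∈ {1, 2, 3}, columns (i,j) ∈ {(1,1), (1,2), (2,1)} is det [[-1, 1, 5], [1, 2, -5], [2, -1, 2]] = -36 ≠ 0, so this unfolding has rank ≥ 3; CP rank is at least every unfolding rank, so rank(T) ≥ 3. (This is only a lower bound: in general the CP rank may exceed every unfolding rank, so we still need to exhibit 3 rank-1 terms summing to T.)
Upper bound: T is a sum of 3 rank-1 terms, T = (0, 1) ⊗ (2, 0, 1) ⊗ (2, -2, 2) + (1, -2) ⊗ (0, 1, 1) ⊗ (1, 2, -1) + (1, -1) ⊗ (1, 0, -2) ⊗ (-1, 1, 2) (written with every a and b primitive with positive leading entry and the scale carried by c; CP decompositions are not unique, and this one is verified by expanding entrywise), so rank(T) ≤ 3.
These bounds meet, so rank(T) = 3.
Check entry T[1,2,1] = 1: (0)·(0)·(2) + (1)·(1)·(1) + (1)·(0)·(-1) = 1.

rank(T) = 3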